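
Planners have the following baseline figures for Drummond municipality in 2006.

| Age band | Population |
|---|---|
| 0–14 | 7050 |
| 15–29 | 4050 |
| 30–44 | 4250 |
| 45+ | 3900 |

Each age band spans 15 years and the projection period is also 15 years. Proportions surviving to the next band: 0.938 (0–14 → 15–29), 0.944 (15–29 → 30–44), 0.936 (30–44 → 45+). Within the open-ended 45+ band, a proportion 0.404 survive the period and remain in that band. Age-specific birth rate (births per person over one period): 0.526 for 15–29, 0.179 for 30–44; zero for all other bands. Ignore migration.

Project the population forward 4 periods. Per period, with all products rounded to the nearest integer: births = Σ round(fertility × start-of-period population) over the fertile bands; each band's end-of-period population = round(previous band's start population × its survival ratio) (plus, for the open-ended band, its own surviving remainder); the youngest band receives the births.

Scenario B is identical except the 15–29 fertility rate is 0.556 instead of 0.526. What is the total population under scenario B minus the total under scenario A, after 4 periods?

Call the groups 1 to 4, youngest first.
Period 1.
Births: 4050 × 0.526 = 2130  |  4250 × 0.179 = 761 → 2891
Group 2: 7050 × 0.938 = 6613
Group 3: 4050 × 0.944 = 3823
Group 4: 4250 × 0.936 + 3900 × 0.404 = 3978 + 1576 = 5554
Population now: 0–14=2891, 15–29=6613, 30–44=3823, 45+=5554
Period 2.
Births: 6613 × 0.526 = 3478  |  3823 × 0.179 = 684 → 4162
Group 2: 2891 × 0.938 = 2712
Group 3: 6613 × 0.944 = 6243
Group 4: 3823 × 0.936 + 5554 × 0.404 = 3578 + 2244 = 5822
Population now: 0–14=4162, 15–29=2712, 30–44=6243, 45+=5822
Period 3.
Births: 2712 × 0.526 = 1427  |  6243 × 0.179 = 1117 → 2544
Group 2: 4162 × 0.938 = 3904
Group 3: 2712 × 0.944 = 2560
Group 4: 6243 × 0.936 + 5822 × 0.404 = 5843 + 2352 = 8195
Population now: 0–14=2544, 15–29=3904, 30–44=2560, 45+=8195
Period 4.
Births: 3904 × 0.526 = 2054  |  2560 × 0.179 = 458 → 2512
Group 2: 2544 × 0.938 = 2386
Group 3: 3904 × 0.944 = 3685
Group 4: 2560 × 0.936 + 8195 × 0.404 = 2396 + 3311 = 5707
Population now: 0–14=2512, 15–29=2386, 30–44=3685, 45+=5707
Scenario A total after 4 periods: 14290
Scenario B projection —
Period 1.
Births: 4050 × 0.556 = 2252  |  4250 × 0.179 = 761 → 3013
Group 2: 7050 × 0.938 = 6613
Group 3: 4050 × 0.944 = 3823
Group 4: 4250 × 0.936 + 3900 × 0.404 = 3978 + 1576 = 5554
Population now: 0–14=3013, 15–29=6613, 30–44=3823, 45+=5554
Period 2.
Births: 6613 × 0.556 = 3677  |  3823 × 0.179 = 684 → 4361
Group 2: 3013 × 0.938 = 2826
Group 3: 6613 × 0.944 = 6243
Group 4: 3823 × 0.936 + 5554 × 0.404 = 3578 + 2244 = 5822
Population now: 0–14=4361, 15–29=2826, 30–44=6243, 45+=5822
Period 3.
Births: 2826 × 0.556 = 1571  |  6243 × 0.179 = 1117 → 2688
Group 2: 4361 × 0.938 = 4091
Group 3: 2826 × 0.944 = 2668
Group 4: 6243 × 0.936 + 5822 × 0.404 = 5843 + 2352 = 8195
Population now: 0–14=2688, 15–29=4091, 30–44=2668, 45+=8195
Period 4.
Births: 4091 × 0.556 = 2275  |  2668 × 0.179 = 478 → 2753
Group 2: 2688 × 0.938 = 2521
Group 3: 4091 × 0.944 = 3862
Group 4: 2668 × 0.936 + 8195 × 0.404 = 2497 + 3311 = 5808
Population now: 0–14=2753, 15–29=2521, 30–44=3862, 45+=5808
Scenario B total after 4 periods: 14944
Difference B − A = 14944 − 14290 = 654

654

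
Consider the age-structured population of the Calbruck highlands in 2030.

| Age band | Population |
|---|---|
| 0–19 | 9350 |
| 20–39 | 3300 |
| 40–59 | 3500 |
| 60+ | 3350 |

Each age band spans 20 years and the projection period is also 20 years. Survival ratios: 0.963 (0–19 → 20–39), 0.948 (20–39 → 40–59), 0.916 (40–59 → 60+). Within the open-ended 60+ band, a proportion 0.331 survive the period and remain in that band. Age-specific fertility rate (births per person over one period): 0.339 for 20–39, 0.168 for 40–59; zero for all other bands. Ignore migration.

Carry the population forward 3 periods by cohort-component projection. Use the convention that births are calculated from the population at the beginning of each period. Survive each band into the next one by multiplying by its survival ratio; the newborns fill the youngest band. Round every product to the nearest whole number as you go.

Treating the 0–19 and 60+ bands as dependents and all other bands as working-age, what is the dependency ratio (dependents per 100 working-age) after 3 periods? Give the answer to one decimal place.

— Period 1 —
Births: 3300 × 0.339 = 1119, 3500 × 0.168 = 588 — total 1707
20–39: 9350 × 0.963 = 9004
40–59: 3300 × 0.948 = 3128
60+: 3500 × 0.916 + 3350 × 0.331 = 3206 + 1109 = 4315
→ [1707, 9004, 3128, 4315]
— Period 2 —
Births: 9004 × 0.339 = 3052, 3128 × 0.168 = 526 — total 3578
20–39: 1707 × 0.963 = 1644
40–59: 9004 × 0.948 = 8536
60+: 3128 × 0.916 + 4315 × 0.331 = 2865 + 1428 = 4293
→ [3578, 1644, 8536, 4293]
— Period 3 —
Births: 1644 × 0.339 = 557, 8536 × 0.168 = 1434 — total 1991
20–39: 3578 × 0.963 = 3446
40–59: 1644 × 0.948 = 1559
60+: 8536 × 0.916 + 4293 × 0.331 = 7819 + 1421 = 9240
→ [1991, 3446, 1559, 9240]
Dependents (band 0–19 + band 60+) = 1991 + 9240 = 11231; working-age = 5005; ratio = 11231/5005 × 100 = 224.4

224.4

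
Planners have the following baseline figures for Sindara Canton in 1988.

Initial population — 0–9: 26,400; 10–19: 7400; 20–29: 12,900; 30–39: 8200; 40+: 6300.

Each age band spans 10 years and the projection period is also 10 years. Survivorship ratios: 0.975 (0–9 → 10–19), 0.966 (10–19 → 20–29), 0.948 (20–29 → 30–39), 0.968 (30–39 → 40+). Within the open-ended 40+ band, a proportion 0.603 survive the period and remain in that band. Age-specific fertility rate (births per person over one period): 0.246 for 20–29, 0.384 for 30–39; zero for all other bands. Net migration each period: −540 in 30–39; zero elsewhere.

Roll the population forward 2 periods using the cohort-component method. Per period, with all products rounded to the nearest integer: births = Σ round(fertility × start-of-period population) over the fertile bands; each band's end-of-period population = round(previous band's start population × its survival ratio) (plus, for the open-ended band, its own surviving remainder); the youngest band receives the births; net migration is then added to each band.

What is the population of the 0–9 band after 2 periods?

— Period 1 —
Births: 12900 * 0.246 = 3173, 8200 * 0.384 = 3149 ⇒ total 6322
10–19: 26400 * 0.975 = 25740
20–29: 7400 * 0.966 = 7148
30–39: 12900 * 0.948 = 12229
40+: 8200 * 0.968 + 6300 * 0.603 = 7938 + 3799 = 11737
Net migration: 30–39 − 540 → 11689
End of period: [6322, 25740, 7148, 11689, 11737]
— Period 2 —
Births: 7148 * 0.246 = 1758, 11689 * 0.384 = 4489 ⇒ total 6247
10–19: 6322 * 0.975 = 6164
20–29: 25740 * 0.966 = 24865
30–39: 7148 * 0.948 = 6776
40+: 11689 * 0.968 + 11737 * 0.603 = 11315 + 7077 = 18392
Net migration: 30–39 − 540 → 6236
End of period: [6247, 6164, 24865, 6236, 18392]

6247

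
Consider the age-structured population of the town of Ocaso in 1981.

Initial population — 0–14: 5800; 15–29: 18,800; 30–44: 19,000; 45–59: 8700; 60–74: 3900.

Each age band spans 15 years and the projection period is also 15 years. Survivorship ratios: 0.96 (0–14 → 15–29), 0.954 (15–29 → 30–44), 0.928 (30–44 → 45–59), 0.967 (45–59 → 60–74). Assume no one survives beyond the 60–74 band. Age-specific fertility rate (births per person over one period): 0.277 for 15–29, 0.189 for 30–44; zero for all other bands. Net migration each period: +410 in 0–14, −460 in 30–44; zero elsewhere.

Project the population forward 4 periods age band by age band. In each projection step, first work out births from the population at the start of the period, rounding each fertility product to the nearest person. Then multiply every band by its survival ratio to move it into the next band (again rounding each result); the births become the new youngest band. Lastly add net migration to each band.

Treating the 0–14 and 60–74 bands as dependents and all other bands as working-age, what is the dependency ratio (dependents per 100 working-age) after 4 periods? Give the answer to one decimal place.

Numbering the bands 1..5 from youngest to oldest:
Period 1:
Births: 18800 × 0.277 = 5208 ; 19000 × 0.189 = 3591 — total 8799
Band 2: 5800 × 0.96 = 5568
Band 3: 18800 × 0.954 = 17935
Band 4: 19000 × 0.928 = 17632
Band 5: 8700 × 0.967 = 8413
Net migration: Band 1 + 410 → 9209; Band 3 − 460 → 17475
End of period: [9209, 5568, 17475, 17632, 8413]
Period 2:
Births: 5568 × 0.277 = 1542 ; 17475 × 0.189 = 3303 — total 4845
Band 2: 9209 × 0.96 = 8841
Band 3: 5568 × 0.954 = 5312
Band 4: 17475 × 0.928 = 16217
Band 5: 17632 × 0.967 = 17050
Net migration: Band 1 + 410 → 5255; Band 3 − 460 → 4852
End of period: [5255, 8841, 4852, 16217, 17050]
Period 3:
Births: 8841 × 0.277 = 2449 ; 4852 × 0.189 = 917 — total 3366
Band 2: 5255 × 0.96 = 5045
Band 3: 8841 × 0.954 = 8434
Band 4: 4852 × 0.928 = 4503
Band 5: 16217 × 0.967 = 15682
Net migration: Band 1 + 410 → 3776; Band 3 − 460 → 7974
End of period: [3776, 5045, 7974, 4503, 15682]
Period 4:
Births: 5045 × 0.277 = 1397 ; 7974 × 0.189 = 1507 — total 2904
Band 2: 3776 × 0.96 = 3625
Band 3: 5045 × 0.954 = 4813
Band 4: 7974 × 0.928 = 7400
Band 5: 4503 × 0.967 = 4354
Net migration: Band 1 + 410 → 3314; Band 3 − 460 → 4353
End of period: [3314, 3625, 4353, 7400, 4354]
Dependents (band 0–14 + band 60–74) = 3314 + 4354 = 7668; working-age = 15378; ratio = 7668/15378 × 100 = 49.9

49.9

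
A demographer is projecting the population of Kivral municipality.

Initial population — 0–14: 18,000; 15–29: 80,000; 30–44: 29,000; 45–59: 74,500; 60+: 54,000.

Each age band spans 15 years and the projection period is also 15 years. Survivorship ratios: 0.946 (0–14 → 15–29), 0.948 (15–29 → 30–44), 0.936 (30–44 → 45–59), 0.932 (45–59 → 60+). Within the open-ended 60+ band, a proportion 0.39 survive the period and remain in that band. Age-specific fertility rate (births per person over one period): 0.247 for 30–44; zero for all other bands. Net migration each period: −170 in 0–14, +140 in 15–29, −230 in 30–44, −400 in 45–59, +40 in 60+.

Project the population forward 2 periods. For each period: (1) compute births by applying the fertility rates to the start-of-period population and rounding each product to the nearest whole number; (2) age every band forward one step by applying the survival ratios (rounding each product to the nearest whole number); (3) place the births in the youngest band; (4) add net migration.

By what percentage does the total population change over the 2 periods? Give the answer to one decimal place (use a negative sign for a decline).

(Bands numbered youngest = 1 to oldest = 5.)
After projecting period 1:
Births: 29000 × 0.247 = 7163
Band 2: 18000 × 0.946 = 17028
Band 3: 80000 × 0.948 = 75840
Band 4: 29000 × 0.936 = 27144
Band 5: 74500 × 0.932 + 54000 × 0.39 = 69434 + 21060 = 90494
Net migration: Band 1 − 170 → 6993; Band 2 + 140 → 17168; Band 3 − 230 → 75610; Band 4 − 400 → 26744; Band 5 + 40 → 90534
End of period: [6993, 17168, 75610, 26744, 90534]
After projecting period 2:
Births: 75610 × 0.247 = 18676
Band 2: 6993 × 0.946 = 6615
Band 3: 17168 × 0.948 = 16275
Band 4: 75610 × 0.936 = 70771
Band 5: 26744 × 0.932 + 90534 × 0.39 = 24925 + 35308 = 60233
Net migration: Band 1 − 170 → 18506; Band 2 + 140 → 6755; Band 3 − 230 → 16045; Band 4 − 400 → 70371; Band 5 + 40 → 60273
End of period: [18506, 6755, 16045, 70371, 60273]
Total: 255500 → 171950; change = -83550; percentage change = -32.7%

-32.7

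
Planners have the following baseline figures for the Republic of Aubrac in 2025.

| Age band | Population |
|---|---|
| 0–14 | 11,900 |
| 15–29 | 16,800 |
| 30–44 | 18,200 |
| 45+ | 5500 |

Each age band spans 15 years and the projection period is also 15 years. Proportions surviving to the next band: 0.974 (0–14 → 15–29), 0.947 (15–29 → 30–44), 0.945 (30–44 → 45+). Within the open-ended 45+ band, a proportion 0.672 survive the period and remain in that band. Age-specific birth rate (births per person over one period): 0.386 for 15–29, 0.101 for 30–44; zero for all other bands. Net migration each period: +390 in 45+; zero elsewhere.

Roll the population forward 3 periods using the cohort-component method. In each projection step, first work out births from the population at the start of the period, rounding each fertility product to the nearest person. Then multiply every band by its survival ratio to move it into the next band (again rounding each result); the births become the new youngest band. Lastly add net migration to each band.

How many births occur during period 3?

4238

[period 1]
Births: 16800 × 0.386 = 6485, 18200 × 0.101 = 1838 ⇒ total 8323
15–29: 11900 × 0.974 = 11591
30–44: 16800 × 0.947 = 15910
45+: 18200 × 0.945 + 5500 × 0.672 = 17199 + 3696 = 20895
Net migration: 45+ + 390 → 21285
→ [8323, 11591, 15910, 21285]
[period 2]
Births: 11591 × 0.386 = 4474, 15910 × 0.101 = 1607 ⇒ total 6081
15–29: 8323 × 0.974 = 8107
30–44: 11591 × 0.947 = 10977
45+: 15910 × 0.945 + 21285 × 0.672 = 15035 + 14304 = 29339
Net migration: 45+ + 390 → 29729
→ [6081, 8107, 10977, 29729]
[period 3]
Births: 8107 × 0.386 = 3129, 10977 × 0.101 = 1109 ⇒ total 4238
15–29: 6081 × 0.974 = 5923
30–44: 8107 × 0.947 = 7677
45+: 10977 × 0.945 + 29729 × 0.672 = 10373 + 19978 = 30351
Net migration: 45+ + 390 → 30741
→ [4238, 5923, 7677, 30741]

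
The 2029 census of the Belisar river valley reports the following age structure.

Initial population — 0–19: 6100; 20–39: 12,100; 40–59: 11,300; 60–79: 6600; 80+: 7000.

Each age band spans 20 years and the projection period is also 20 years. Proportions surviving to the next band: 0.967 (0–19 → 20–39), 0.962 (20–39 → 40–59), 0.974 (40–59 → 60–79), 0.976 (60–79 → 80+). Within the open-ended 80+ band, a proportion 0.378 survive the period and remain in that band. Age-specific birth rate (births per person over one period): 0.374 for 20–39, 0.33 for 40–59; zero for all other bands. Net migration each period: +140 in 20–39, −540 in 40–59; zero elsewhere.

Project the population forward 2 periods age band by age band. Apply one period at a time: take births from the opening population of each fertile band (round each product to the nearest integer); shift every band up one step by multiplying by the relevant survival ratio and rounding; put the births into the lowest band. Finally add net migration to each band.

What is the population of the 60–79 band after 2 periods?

Call the groups 1 to 5, youngest first.
Period 1.
Births: 12100 × 0.374 = 4525  |  11300 × 0.33 = 3729 → total 8254
Group 2: 6100 × 0.967 = 5899
Group 3: 12100 × 0.962 = 11640
Group 4: 11300 × 0.974 = 11006
Group 5: 6600 × 0.976 + 7000 × 0.378 = 6442 + 2646 = 9088
Net migration: Group 2 + 140 → 6039; Group 3 − 540 → 11100
Population now: 0–19=8254, 20–39=6039, 40–59=11100, 60–79=11006, 80+=9088
Period 2.
Births: 6039 × 0.374 = 2259  |  11100 × 0.33 = 3663 → total 5922
Group 2: 8254 × 0.967 = 7982
Group 3: 6039 × 0.962 = 5810
Group 4: 11100 × 0.974 = 10811
Group 5: 11006 × 0.976 + 9088 × 0.378 = 10742 + 3435 = 14177
Net migration: Group 2 + 140 → 8122; Group 3 − 540 → 5270
Population now: 0–19=5922, 20–39=8122, 40–59=5270, 60–79=10811, 80+=14177

10811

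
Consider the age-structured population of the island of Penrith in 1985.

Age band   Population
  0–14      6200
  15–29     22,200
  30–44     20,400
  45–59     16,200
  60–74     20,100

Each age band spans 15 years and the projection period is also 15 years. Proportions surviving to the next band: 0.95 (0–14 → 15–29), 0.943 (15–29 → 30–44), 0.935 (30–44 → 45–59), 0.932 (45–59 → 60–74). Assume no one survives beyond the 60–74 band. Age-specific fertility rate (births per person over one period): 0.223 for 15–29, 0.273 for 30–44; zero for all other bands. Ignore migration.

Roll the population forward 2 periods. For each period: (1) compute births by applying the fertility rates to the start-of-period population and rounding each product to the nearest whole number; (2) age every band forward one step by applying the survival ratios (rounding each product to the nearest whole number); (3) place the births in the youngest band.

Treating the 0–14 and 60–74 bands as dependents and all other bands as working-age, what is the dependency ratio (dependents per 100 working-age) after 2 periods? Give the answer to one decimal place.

Let group 1 be 0–14 through group 5 = 60–74.
— Period 1 —
Births: 22200 × 0.223 = 4951 ; 20400 × 0.273 = 5569 → 10520
Group 2: 6200 × 0.95 = 5890
Group 3: 22200 × 0.943 = 20935
Group 4: 20400 × 0.935 = 19074
Group 5: 16200 × 0.932 = 15098
Giving 10520 / 5890 / 20935 / 19074 / 15098.
— Period 2 —
Births: 5890 × 0.223 = 1313 ; 20935 × 0.273 = 5715 → 7028
Group 2: 10520 × 0.95 = 9994
Group 3: 5890 × 0.943 = 5554
Group 4: 20935 × 0.935 = 19574
Group 5: 19074 × 0.932 = 17777
Giving 7028 / 9994 / 5554 / 19574 / 17777.
Dependents (band 0–14 + band 60–74) = 7028 + 17777 = 24805; working-age = 35122; ratio = 24805/35122 × 100 = 70.6

70.6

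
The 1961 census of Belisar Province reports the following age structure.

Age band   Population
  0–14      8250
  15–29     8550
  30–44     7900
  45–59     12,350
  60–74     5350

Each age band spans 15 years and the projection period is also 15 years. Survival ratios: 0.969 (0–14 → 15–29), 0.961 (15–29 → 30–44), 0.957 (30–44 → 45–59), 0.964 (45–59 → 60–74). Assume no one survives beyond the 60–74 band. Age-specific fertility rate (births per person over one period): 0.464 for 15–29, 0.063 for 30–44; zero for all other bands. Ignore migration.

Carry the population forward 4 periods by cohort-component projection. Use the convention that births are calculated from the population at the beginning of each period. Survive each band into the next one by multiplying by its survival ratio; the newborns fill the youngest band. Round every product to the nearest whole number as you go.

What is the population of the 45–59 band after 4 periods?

3979

Numbering the bands 1..5 from youngest to oldest:
After projecting period 1:
Births: 8550 × 0.464 = 3967  |  7900 × 0.063 = 498 ⇒ total 4465
Band 2: 8250 × 0.969 = 7994
Band 3: 8550 × 0.961 = 8217
Band 4: 7900 × 0.957 = 7560
Band 5: 12350 × 0.964 = 11905
Population now: 0–14=4465, 15–29=7994, 30–44=8217, 45–59=7560, 60–74=11905
After projecting period 2:
Births: 7994 × 0.464 = 3709  |  8217 × 0.063 = 518 ⇒ total 4227
Band 2: 4465 × 0.969 = 4327
Band 3: 7994 × 0.961 = 7682
Band 4: 8217 × 0.957 = 7864
Band 5: 7560 × 0.964 = 7288
Population now: 0–14=4227, 15–29=4327, 30–44=7682, 45–59=7864, 60–74=7288
After projecting period 3:
Births: 4327 × 0.464 = 2008  |  7682 × 0.063 = 484 ⇒ total 2492
Band 2: 4227 × 0.969 = 4096
Band 3: 4327 × 0.961 = 4158
Band 4: 7682 × 0.957 = 7352
Band 5: 7864 × 0.964 = 7581
Population now: 0–14=2492, 15–29=4096, 30–44=4158, 45–59=7352, 60–74=7581
After projecting period 4:
Births: 4096 × 0.464 = 1901  |  4158 × 0.063 = 262 ⇒ total 2163
Band 2: 2492 × 0.969 = 2415
Band 3: 4096 × 0.961 = 3936
Band 4: 4158 × 0.957 = 3979
Band 5: 7352 × 0.964 = 7087
Population now: 0–14=2163, 15–29=2415, 30–44=3936, 45–59=3979, 60–74=7087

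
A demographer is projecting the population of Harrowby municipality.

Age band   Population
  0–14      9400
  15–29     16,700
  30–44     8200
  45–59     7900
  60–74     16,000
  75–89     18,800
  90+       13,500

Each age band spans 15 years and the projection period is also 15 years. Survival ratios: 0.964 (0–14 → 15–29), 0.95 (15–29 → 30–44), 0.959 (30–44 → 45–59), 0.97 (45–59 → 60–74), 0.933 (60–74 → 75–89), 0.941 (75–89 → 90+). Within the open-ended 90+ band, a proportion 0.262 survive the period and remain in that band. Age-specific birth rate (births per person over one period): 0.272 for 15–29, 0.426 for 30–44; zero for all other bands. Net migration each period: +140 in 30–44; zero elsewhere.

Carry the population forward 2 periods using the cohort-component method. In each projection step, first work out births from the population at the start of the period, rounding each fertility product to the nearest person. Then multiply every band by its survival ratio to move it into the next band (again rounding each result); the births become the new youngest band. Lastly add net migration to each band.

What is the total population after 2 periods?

— Period 1 —
Births: 16700 × 0.272 = 4542, 8200 × 0.426 = 3493 — total 8035
15–29: 9400 × 0.964 = 9062
30–44: 16700 × 0.95 = 15865
45–59: 8200 × 0.959 = 7864
60–74: 7900 × 0.97 = 7663
75–89: 16000 × 0.933 = 14928
90+: 18800 × 0.941 + 13500 × 0.262 = 17691 + 3537 = 21228
Net migration: 30–44 + 140 → 16005
End of period: [8035, 9062, 16005, 7864, 7663, 14928, 21228]
— Period 2 —
Births: 9062 × 0.272 = 2465, 16005 × 0.426 = 6818 — total 9283
15–29: 8035 × 0.964 = 7746
30–44: 9062 × 0.95 = 8609
45–59: 16005 × 0.959 = 15349
60–74: 7864 × 0.97 = 7628
75–89: 7663 × 0.933 = 7150
90+: 14928 × 0.941 + 21228 × 0.262 = 14047 + 5562 = 19609
Net migration: 30–44 + 140 → 8749
End of period: [9283, 7746, 8749, 15349, 7628, 7150, 19609]
Total after period 2: 9283 + 7746 + 8749 + 15349 + 7628 + 7150 + 19609 = 75514

75514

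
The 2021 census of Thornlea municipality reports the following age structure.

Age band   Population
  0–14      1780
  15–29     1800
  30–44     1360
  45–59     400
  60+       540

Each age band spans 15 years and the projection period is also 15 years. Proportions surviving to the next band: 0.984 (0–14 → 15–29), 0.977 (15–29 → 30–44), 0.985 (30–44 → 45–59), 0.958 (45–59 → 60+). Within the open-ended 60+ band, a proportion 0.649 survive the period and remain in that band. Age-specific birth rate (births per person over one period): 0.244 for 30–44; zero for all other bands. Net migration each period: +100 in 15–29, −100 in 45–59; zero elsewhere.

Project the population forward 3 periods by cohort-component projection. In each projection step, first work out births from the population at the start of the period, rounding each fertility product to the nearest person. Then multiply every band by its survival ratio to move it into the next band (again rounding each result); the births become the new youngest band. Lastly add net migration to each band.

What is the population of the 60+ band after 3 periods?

2644

(Bands numbered youngest = 1 to oldest = 5.)
[period 1]
Births: 1360 × 0.244 = 332
Band 2: 1780 × 0.984 = 1752
Band 3: 1800 × 0.977 = 1759
Band 4: 1360 × 0.985 = 1340
Band 5: 400 × 0.958 + 540 × 0.649 = 383 + 350 = 733
Net migration: Band 2 + 100 → 1852; Band 4 − 100 → 1240
→ [332, 1852, 1759, 1240, 733]
[period 2]
Births: 1759 × 0.244 = 429
Band 2: 332 × 0.984 = 327
Band 3: 1852 × 0.977 = 1809
Band 4: 1759 × 0.985 = 1733
Band 5: 1240 × 0.958 + 733 × 0.649 = 1188 + 476 = 1664
Net migration: Band 2 + 100 → 427; Band 4 − 100 → 1633
→ [429, 427, 1809, 1633, 1664]
[period 3]
Births: 1809 × 0.244 = 441
Band 2: 429 × 0.984 = 422
Band 3: 427 × 0.977 = 417
Band 4: 1809 × 0.985 = 1782
Band 5: 1633 × 0.958 + 1664 × 0.649 = 1564 + 1080 = 2644
Net migration: Band 2 + 100 → 522; Band 4 − 100 → 1682
→ [441, 522, 417, 1682, 2644]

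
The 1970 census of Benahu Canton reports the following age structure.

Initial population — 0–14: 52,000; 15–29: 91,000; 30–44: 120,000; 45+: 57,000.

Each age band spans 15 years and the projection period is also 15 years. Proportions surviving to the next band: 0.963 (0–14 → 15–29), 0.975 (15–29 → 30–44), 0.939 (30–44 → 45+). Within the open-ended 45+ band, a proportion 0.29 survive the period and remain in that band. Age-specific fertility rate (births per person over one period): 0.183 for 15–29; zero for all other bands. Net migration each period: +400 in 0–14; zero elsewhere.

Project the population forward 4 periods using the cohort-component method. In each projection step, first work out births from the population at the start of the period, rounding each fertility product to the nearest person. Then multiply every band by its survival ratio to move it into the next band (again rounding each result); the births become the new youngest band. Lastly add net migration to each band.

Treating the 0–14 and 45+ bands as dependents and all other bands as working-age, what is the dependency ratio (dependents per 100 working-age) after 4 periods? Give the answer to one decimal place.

Period 1:
Births: 91000 × 0.183 = 16653
15–29: 52000 × 0.963 = 50076
30–44: 91000 × 0.975 = 88725
45+: 120000 × 0.939 + 57000 × 0.29 = 112680 + 16530 = 129210
Net migration: 0–14 + 400 → 17053
→ [17053, 50076, 88725, 129210]
Period 2:
Births: 50076 × 0.183 = 9164
15–29: 17053 × 0.963 = 16422
30–44: 50076 × 0.975 = 48824
45+: 88725 × 0.939 + 129210 × 0.29 = 83313 + 37471 = 120784
Net migration: 0–14 + 400 → 9564
→ [9564, 16422, 48824, 120784]
Period 3:
Births: 16422 × 0.183 = 3005
15–29: 9564 × 0.963 = 9210
30–44: 16422 × 0.975 = 16011
45+: 48824 × 0.939 + 120784 × 0.29 = 45846 + 35027 = 80873
Net migration: 0–14 + 400 → 3405
→ [3405, 9210, 16011, 80873]
Period 4:
Births: 9210 × 0.183 = 1685
15–29: 3405 × 0.963 = 3279
30–44: 9210 × 0.975 = 8980
45+: 16011 × 0.939 + 80873 × 0.29 = 15034 + 23453 = 38487
Net migration: 0–14 + 400 → 2085
→ [2085, 3279, 8980, 38487]
Dependents (band 0–14 + band 45+) = 2085 + 38487 = 40572; working-age = 12259; ratio = 40572/12259 × 100 = 331.0

331.0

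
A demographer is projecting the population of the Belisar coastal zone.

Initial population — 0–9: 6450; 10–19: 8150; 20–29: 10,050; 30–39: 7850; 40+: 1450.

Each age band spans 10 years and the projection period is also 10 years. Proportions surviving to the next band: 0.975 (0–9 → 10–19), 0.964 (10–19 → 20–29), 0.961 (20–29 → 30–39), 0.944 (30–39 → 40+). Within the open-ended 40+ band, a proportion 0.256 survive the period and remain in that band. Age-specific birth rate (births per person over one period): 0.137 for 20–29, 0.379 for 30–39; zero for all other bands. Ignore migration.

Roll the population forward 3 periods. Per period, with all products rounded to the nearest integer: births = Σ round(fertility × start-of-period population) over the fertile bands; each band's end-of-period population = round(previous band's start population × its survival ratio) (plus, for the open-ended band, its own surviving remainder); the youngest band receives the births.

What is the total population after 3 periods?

28200

After projecting period 1:
Births: 10050 × 0.137 = 1377  |  7850 × 0.379 = 2975 — total 4352
10–19: 6450 × 0.975 = 6289
20–29: 8150 × 0.964 = 7857
30–39: 10050 × 0.961 = 9658
40+: 7850 × 0.944 + 1450 × 0.256 = 7410 + 371 = 7781
Giving 4352 / 6289 / 7857 / 9658 / 7781.
After projecting period 2:
Births: 7857 × 0.137 = 1076  |  9658 × 0.379 = 3660 — total 4736
10–19: 4352 × 0.975 = 4243
20–29: 6289 × 0.964 = 6063
30–39: 7857 × 0.961 = 7551
40+: 9658 × 0.944 + 7781 × 0.256 = 9117 + 1992 = 11109
Giving 4736 / 4243 / 6063 / 7551 / 11109.
After projecting period 3:
Births: 6063 × 0.137 = 831  |  7551 × 0.379 = 2862 — total 3693
10–19: 4736 × 0.975 = 4618
20–29: 4243 × 0.964 = 4090
30–39: 6063 × 0.961 = 5827
40+: 7551 × 0.944 + 11109 × 0.256 = 7128 + 2844 = 9972
Giving 3693 / 4618 / 4090 / 5827 / 9972.
Total after period 3: 3693 + 4618 + 4090 + 5827 + 9972 = 28200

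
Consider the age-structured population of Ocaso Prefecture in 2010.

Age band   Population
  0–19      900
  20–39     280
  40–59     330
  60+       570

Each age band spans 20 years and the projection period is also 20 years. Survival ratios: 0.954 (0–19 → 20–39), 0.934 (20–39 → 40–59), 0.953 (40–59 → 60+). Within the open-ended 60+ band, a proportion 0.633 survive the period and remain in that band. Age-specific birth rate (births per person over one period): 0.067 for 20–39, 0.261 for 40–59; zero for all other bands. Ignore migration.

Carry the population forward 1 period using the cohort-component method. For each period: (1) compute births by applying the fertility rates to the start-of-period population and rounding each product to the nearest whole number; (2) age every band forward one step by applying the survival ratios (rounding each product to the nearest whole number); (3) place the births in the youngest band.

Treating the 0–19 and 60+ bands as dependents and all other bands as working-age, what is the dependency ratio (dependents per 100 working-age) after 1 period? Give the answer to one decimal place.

69.6

Let band 1 be 0–19 through band 4 = 60+.
After projecting period 1:
Births: 280 * 0.067 = 19 ; 330 * 0.261 = 86 — total 105
Band 2: 900 * 0.954 = 859
Band 3: 280 * 0.934 = 262
Band 4: 330 * 0.953 + 570 * 0.633 = 314 + 361 = 675
Population now: 0–19=105, 20–39=859, 40–59=262, 60+=675
Dependents (band 0–19 + band 60+) = 105 + 675 = 780; working-age = 1121; ratio = 780/1121 × 100 = 69.6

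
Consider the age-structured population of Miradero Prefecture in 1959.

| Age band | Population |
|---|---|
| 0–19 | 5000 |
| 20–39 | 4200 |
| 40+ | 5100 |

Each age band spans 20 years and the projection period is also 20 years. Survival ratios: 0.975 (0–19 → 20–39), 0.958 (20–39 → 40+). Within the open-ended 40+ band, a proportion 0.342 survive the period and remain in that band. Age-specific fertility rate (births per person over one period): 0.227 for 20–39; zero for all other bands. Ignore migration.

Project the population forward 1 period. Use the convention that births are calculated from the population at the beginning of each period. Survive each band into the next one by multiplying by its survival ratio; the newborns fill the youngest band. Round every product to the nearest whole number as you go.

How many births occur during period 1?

953

[period 1]
Births: 4200 * 0.227 = 953
20–39: 5000 * 0.975 = 4875
40+: 4200 * 0.958 + 5100 * 0.342 = 4024 + 1744 = 5768
End of period: [953, 4875, 5768]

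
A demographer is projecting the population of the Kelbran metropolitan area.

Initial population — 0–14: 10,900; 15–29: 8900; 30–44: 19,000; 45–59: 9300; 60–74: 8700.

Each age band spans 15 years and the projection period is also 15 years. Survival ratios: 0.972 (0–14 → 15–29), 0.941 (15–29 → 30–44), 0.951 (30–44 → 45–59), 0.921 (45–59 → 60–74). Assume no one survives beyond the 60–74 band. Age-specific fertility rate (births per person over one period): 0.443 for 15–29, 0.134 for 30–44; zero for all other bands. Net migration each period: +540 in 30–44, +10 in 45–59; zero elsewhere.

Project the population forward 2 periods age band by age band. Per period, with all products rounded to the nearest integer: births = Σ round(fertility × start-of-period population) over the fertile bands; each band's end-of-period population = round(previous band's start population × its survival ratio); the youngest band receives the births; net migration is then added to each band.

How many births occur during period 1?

6489

Let band 1 be 0–14 through band 5 = 60–74.
[period 1]
Births: 8900 × 0.443 = 3943  |  19000 × 0.134 = 2546 — total 6489
Band 2: 10900 × 0.972 = 10595
Band 3: 8900 × 0.941 = 8375
Band 4: 19000 × 0.951 = 18069
Band 5: 9300 × 0.921 = 8565
Net migration: Band 3 + 540 → 8915; Band 4 + 10 → 18079
→ [6489, 10595, 8915, 18079, 8565]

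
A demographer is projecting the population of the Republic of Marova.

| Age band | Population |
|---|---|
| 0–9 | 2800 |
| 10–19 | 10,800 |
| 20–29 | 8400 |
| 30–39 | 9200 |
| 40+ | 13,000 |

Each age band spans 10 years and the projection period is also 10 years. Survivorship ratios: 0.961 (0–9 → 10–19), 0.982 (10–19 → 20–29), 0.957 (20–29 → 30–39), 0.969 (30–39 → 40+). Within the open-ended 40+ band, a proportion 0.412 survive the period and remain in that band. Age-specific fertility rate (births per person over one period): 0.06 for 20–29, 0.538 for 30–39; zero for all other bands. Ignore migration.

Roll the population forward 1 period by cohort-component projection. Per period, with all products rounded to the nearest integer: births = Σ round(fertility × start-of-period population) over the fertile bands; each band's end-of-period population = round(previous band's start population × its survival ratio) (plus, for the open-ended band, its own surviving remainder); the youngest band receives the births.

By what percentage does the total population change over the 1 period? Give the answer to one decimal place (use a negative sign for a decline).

Call the bands 1 to 5, youngest first.
Period 1.
Births: 8400 × 0.06 = 504 ; 9200 × 0.538 = 4950 → 5454
Band 2: 2800 × 0.961 = 2691
Band 3: 10800 × 0.982 = 10606
Band 4: 8400 × 0.957 = 8039
Band 5: 9200 × 0.969 + 13000 × 0.412 = 8915 + 5356 = 14271
Population now: 0–9=5454, 10–19=2691, 20–29=10606, 30–39=8039, 40+=14271
Total: 44200 → 41061; change = -3139; percentage change = -7.1%

-7.1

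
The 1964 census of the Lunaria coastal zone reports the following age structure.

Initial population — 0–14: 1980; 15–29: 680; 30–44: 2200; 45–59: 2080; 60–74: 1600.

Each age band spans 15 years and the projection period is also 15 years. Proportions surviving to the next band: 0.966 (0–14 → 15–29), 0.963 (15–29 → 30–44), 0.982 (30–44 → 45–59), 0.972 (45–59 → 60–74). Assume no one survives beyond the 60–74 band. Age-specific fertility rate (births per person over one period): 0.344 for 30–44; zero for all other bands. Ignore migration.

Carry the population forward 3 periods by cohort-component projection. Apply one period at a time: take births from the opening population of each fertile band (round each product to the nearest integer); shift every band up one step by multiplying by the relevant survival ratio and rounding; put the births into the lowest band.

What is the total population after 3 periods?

(Groups numbered youngest = 1 to oldest = 5.)
After projecting period 1:
Births: 2200 × 0.344 = 757
Group 2: 1980 × 0.966 = 1913
Group 3: 680 × 0.963 = 655
Group 4: 2200 × 0.982 = 2160
Group 5: 2080 × 0.972 = 2022
Giving 757 / 1913 / 655 / 2160 / 2022.
After projecting period 2:
Births: 655 × 0.344 = 225
Group 2: 757 × 0.966 = 731
Group 3: 1913 × 0.963 = 1842
Group 4: 655 × 0.982 = 643
Group 5: 2160 × 0.972 = 2100
Giving 225 / 731 / 1842 / 643 / 2100.
After projecting period 3:
Births: 1842 × 0.344 = 634
Group 2: 225 × 0.966 = 217
Group 3: 731 × 0.963 = 704
Group 4: 1842 × 0.982 = 1809
Group 5: 643 × 0.972 = 625
Giving 634 / 217 / 704 / 1809 / 625.
Total after period 3: 634 + 217 + 704 + 1809 + 625 = 3989

3989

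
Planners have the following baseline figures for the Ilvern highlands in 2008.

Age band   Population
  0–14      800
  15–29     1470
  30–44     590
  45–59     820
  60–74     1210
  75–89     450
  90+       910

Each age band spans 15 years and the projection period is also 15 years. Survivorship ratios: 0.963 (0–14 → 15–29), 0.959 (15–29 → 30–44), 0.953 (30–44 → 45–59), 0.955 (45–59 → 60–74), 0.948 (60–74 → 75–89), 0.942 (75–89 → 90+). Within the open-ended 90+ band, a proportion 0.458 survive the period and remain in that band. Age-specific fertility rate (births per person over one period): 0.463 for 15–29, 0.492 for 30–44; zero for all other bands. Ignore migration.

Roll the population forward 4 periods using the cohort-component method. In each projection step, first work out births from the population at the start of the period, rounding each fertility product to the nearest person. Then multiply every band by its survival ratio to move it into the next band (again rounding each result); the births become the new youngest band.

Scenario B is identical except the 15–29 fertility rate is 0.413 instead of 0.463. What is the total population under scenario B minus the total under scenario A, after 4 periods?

-274

After projecting period 1:
Births: 1470 * 0.463 = 681, 590 * 0.492 = 290 — total 971
15–29: 800 * 0.963 = 770
30–44: 1470 * 0.959 = 1410
45–59: 590 * 0.953 = 562
60–74: 820 * 0.955 = 783
75–89: 1210 * 0.948 = 1147
90+: 450 * 0.942 + 910 * 0.458 = 424 + 417 = 841
Giving 971 / 770 / 1410 / 562 / 783 / 1147 / 841.
After projecting period 2:
Births: 770 * 0.463 = 357, 1410 * 0.492 = 694 — total 1051
15–29: 971 * 0.963 = 935
30–44: 770 * 0.959 = 738
45–59: 1410 * 0.953 = 1344
60–74: 562 * 0.955 = 537
75–89: 783 * 0.948 = 742
90+: 1147 * 0.942 + 841 * 0.458 = 1080 + 385 = 1465
Giving 1051 / 935 / 738 / 1344 / 537 / 742 / 1465.
After projecting period 3:
Births: 935 * 0.463 = 433, 738 * 0.492 = 363 — total 796
15–29: 1051 * 0.963 = 1012
30–44: 935 * 0.959 = 897
45–59: 738 * 0.953 = 703
60–74: 1344 * 0.955 = 1284
75–89: 537 * 0.948 = 509
90+: 742 * 0.942 + 1465 * 0.458 = 699 + 671 = 1370
Giving 796 / 1012 / 897 / 703 / 1284 / 509 / 1370.
After projecting period 4:
Births: 1012 * 0.463 = 469, 897 * 0.492 = 441 — total 910
15–29: 796 * 0.963 = 767
30–44: 1012 * 0.959 = 971
45–59: 897 * 0.953 = 855
60–74: 703 * 0.955 = 671
75–89: 1284 * 0.948 = 1217
90+: 509 * 0.942 + 1370 * 0.458 = 479 + 627 = 1106
Giving 910 / 767 / 971 / 855 / 671 / 1217 / 1106.
Scenario A total after 4 periods: 6497
Scenario B projection —
After projecting period 1:
Births: 1470 * 0.413 = 607, 590 * 0.492 = 290 — total 897
15–29: 800 * 0.963 = 770
30–44: 1470 * 0.959 = 1410
45–59: 590 * 0.953 = 562
60–74: 820 * 0.955 = 783
75–89: 1210 * 0.948 = 1147
90+: 450 * 0.942 + 910 * 0.458 = 424 + 417 = 841
Giving 897 / 770 / 1410 / 562 / 783 / 1147 / 841.
After projecting period 2:
Births: 770 * 0.413 = 318, 1410 * 0.492 = 694 — total 1012
15–29: 897 * 0.963 = 864
30–44: 770 * 0.959 = 738
45–59: 1410 * 0.953 = 1344
60–74: 562 * 0.955 = 537
75–89: 783 * 0.948 = 742
90+: 1147 * 0.942 + 841 * 0.458 = 1080 + 385 = 1465
Giving 1012 / 864 / 738 / 1344 / 537 / 742 / 1465.
After projecting period 3:
Births: 864 * 0.413 = 357, 738 * 0.492 = 363 — total 720
15–29: 1012 * 0.963 = 975
30–44: 864 * 0.959 = 829
45–59: 738 * 0.953 = 703
60–74: 1344 * 0.955 = 1284
75–89: 537 * 0.948 = 509
90+: 742 * 0.942 + 1465 * 0.458 = 699 + 671 = 1370
Giving 720 / 975 / 829 / 703 / 1284 / 509 / 1370.
After projecting period 4:
Births: 975 * 0.413 = 403, 829 * 0.492 = 408 — total 811
15–29: 720 * 0.963 = 693
30–44: 975 * 0.959 = 935
45–59: 829 * 0.953 = 790
60–74: 703 * 0.955 = 671
75–89: 1284 * 0.948 = 1217
90+: 509 * 0.942 + 1370 * 0.458 = 479 + 627 = 1106
Giving 811 / 693 / 935 / 790 / 671 / 1217 / 1106.
Scenario B total after 4 periods: 6223
Difference B − A = 6223 − 6497 = -274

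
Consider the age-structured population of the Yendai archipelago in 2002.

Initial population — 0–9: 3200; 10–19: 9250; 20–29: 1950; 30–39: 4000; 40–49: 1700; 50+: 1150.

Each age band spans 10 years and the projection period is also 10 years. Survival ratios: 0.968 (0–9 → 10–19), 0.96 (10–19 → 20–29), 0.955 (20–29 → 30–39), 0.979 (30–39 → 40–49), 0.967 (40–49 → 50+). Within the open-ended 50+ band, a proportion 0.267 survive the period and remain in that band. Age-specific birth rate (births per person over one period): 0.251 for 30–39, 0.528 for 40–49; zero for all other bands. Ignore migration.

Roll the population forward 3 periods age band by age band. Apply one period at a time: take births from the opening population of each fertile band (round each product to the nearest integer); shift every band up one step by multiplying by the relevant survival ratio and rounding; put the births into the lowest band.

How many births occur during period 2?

Numbering the bands 1..6 from youngest to oldest:
After projecting period 1:
Births: 4000 * 0.251 = 1004, 1700 * 0.528 = 898 — total 1902
Band 2: 3200 * 0.968 = 3098
Band 3: 9250 * 0.96 = 8880
Band 4: 1950 * 0.955 = 1862
Band 5: 4000 * 0.979 = 3916
Band 6: 1700 * 0.967 + 1150 * 0.267 = 1644 + 307 = 1951
Giving 1902 / 3098 / 8880 / 1862 / 3916 / 1951.
After projecting period 2:
Births: 1862 * 0.251 = 467, 3916 * 0.528 = 2068 — total 2535
Band 2: 1902 * 0.968 = 1841
Band 3: 3098 * 0.96 = 2974
Band 4: 8880 * 0.955 = 8480
Band 5: 1862 * 0.979 = 1823
Band 6: 3916 * 0.967 + 1951 * 0.267 = 3787 + 521 = 4308
Giving 2535 / 1841 / 2974 / 8480 / 1823 / 4308.

2535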